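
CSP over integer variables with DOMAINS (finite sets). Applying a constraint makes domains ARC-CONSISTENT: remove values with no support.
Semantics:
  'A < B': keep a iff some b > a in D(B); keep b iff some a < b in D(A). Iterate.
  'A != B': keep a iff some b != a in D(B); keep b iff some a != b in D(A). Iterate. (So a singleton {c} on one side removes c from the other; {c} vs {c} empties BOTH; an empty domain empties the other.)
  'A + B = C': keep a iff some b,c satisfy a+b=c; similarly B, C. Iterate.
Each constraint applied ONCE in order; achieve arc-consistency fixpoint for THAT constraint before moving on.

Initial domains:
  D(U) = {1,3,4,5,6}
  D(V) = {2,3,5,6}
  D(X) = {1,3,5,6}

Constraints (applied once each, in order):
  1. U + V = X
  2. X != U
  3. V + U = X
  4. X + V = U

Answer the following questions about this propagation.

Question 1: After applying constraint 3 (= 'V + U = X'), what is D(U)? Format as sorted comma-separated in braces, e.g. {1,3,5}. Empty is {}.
Answer: {1,3,4}

Derivation:
Constraint 1 (U + V = X) on D(U)={1,3,4,5,6} D(V)={2,3,5,6} D(X)={1,3,5,6}: U {1,3,4,5,6}->{1,3,4}; V {2,3,5,6}->{2,3,5}; X {1,3,5,6}->{3,5,6}
Constraint 2 (X != U) on D(X)={3,5,6} D(U)={1,3,4}: no change
Constraint 3 (V + U = X) on D(V)={2,3,5} D(U)={1,3,4} D(X)={3,5,6}: no change
So after constraint 3: D(U) = {1,3,4}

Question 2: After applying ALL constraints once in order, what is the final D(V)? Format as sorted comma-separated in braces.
Constraint 1 (U + V = X) on D(U)={1,3,4,5,6} D(V)={2,3,5,6} D(X)={1,3,5,6}: U {1,3,4,5,6}->{1,3,4}; V {2,3,5,6}->{2,3,5}; X {1,3,5,6}->{3,5,6}
Constraint 2 (X != U) on D(X)={3,5,6} D(U)={1,3,4}: no change
Constraint 3 (V + U = X) on D(V)={2,3,5} D(U)={1,3,4} D(X)={3,5,6}: no change
Constraint 4 (X + V = U) on D(X)={3,5,6} D(V)={2,3,5} D(U)={1,3,4}: X {3,5,6}->{}; V {2,3,5}->{}; U {1,3,4}->{}
So after all 4 constraints: D(V) = {}

Answer: {}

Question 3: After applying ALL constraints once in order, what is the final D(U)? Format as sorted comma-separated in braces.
Answer: {}

Derivation:
Constraint 1 (U + V = X) on D(U)={1,3,4,5,6} D(V)={2,3,5,6} D(X)={1,3,5,6}: U {1,3,4,5,6}->{1,3,4}; V {2,3,5,6}->{2,3,5}; X {1,3,5,6}->{3,5,6}
Constraint 2 (X != U) on D(X)={3,5,6} D(U)={1,3,4}: no change
Constraint 3 (V + U = X) on D(V)={2,3,5} D(U)={1,3,4} D(X)={3,5,6}: no change
Constraint 4 (X + V = U) on D(X)={3,5,6} D(V)={2,3,5} D(U)={1,3,4}: X {3,5,6}->{}; V {2,3,5}->{}; U {1,3,4}->{}
So after all 4 constraints: D(U) = {}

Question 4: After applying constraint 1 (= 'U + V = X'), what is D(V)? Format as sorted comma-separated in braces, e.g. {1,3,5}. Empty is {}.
Answer: {2,3,5}

Derivation:
Constraint 1 (U + V = X) on D(U)={1,3,4,5,6} D(V)={2,3,5,6} D(X)={1,3,5,6}: U {1,3,4,5,6}->{1,3,4}; V {2,3,5,6}->{2,3,5}; X {1,3,5,6}->{3,5,6}
So after constraint 1: D(V) = {2,3,5}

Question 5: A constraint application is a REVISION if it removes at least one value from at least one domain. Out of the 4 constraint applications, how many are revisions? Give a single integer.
Answer: 2

Derivation:
Constraint 1 (U + V = X) on D(U)={1,3,4,5,6} D(V)={2,3,5,6} D(X)={1,3,5,6}: U {1,3,4,5,6}->{1,3,4}; V {2,3,5,6}->{2,3,5}; X {1,3,5,6}->{3,5,6} => REVISION
Constraint 2 (X != U) on D(X)={3,5,6} D(U)={1,3,4}: no change => not a revision
Constraint 3 (V + U = X) on D(V)={2,3,5} D(U)={1,3,4} D(X)={3,5,6}: no change => not a revision
Constraint 4 (X + V = U) on D(X)={3,5,6} D(V)={2,3,5} D(U)={1,3,4}: X {3,5,6}->{}; V {2,3,5}->{}; U {1,3,4}->{} => REVISION
Total revisions = 2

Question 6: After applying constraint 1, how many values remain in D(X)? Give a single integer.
Answer: 3

Derivation:
Constraint 1 (U + V = X) on D(U)={1,3,4,5,6} D(V)={2,3,5,6} D(X)={1,3,5,6}: U {1,3,4,5,6}->{1,3,4}; V {2,3,5,6}->{2,3,5}; X {1,3,5,6}->{3,5,6}
So after constraint 1: D(X)={3,5,6}, size = 3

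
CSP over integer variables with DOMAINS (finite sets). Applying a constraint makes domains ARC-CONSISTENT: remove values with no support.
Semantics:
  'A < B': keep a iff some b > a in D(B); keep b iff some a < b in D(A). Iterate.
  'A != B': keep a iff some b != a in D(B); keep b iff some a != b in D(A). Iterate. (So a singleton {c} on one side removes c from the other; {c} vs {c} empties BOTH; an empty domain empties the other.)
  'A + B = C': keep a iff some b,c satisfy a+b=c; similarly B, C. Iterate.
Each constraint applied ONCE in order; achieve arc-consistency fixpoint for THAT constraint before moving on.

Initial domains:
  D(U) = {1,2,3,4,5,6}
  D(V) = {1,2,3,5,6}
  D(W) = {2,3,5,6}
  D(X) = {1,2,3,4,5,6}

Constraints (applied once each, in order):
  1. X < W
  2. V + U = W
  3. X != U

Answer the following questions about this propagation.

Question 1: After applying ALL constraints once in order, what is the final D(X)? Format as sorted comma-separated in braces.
Answer: {1,2,3,4,5}

Derivation:
Constraint 1 (X < W) on D(X)={1,2,3,4,5,6} D(W)={2,3,5,6}: X {1,2,3,4,5,6}->{1,2,3,4,5}
Constraint 2 (V + U = W) on D(V)={1,2,3,5,6} D(U)={1,2,3,4,5,6} D(W)={2,3,5,6}: V {1,2,3,5,6}->{1,2,3,5}; U {1,2,3,4,5,6}->{1,2,3,4,5}
Constraint 3 (X != U) on D(X)={1,2,3,4,5} D(U)={1,2,3,4,5}: no change
So after all 3 constraints: D(X) = {1,2,3,4,5}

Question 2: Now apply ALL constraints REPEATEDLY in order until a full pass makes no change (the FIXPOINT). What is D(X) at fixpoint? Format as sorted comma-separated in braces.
pass 0 (initial): D(X)={1,2,3,4,5,6}
pass 1: U {1,2,3,4,5,6}->{1,2,3,4,5}; V {1,2,3,5,6}->{1,2,3,5}; X {1,2,3,4,5,6}->{1,2,3,4,5}
pass 2: no change
Fixpoint after 2 passes: D(X) = {1,2,3,4,5}

Answer: {1,2,3,4,5}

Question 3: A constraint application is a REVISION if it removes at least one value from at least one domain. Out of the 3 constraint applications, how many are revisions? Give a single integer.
Answer: 2

Derivation:
Constraint 1 (X < W) on D(X)={1,2,3,4,5,6} D(W)={2,3,5,6}: X {1,2,3,4,5,6}->{1,2,3,4,5} => REVISION
Constraint 2 (V + U = W) on D(V)={1,2,3,5,6} D(U)={1,2,3,4,5,6} D(W)={2,3,5,6}: V {1,2,3,5,6}->{1,2,3,5}; U {1,2,3,4,5,6}->{1,2,3,4,5} => REVISION
Constraint 3 (X != U) on D(X)={1,2,3,4,5} D(U)={1,2,3,4,5}: no change => not a revision
Total revisions = 2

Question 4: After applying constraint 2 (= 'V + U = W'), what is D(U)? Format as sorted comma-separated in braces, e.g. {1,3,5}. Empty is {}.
Answer: {1,2,3,4,5}

Derivation:
Constraint 1 (X < W) on D(X)={1,2,3,4,5,6} D(W)={2,3,5,6}: X {1,2,3,4,5,6}->{1,2,3,4,5}
Constraint 2 (V + U = W) on D(V)={1,2,3,5,6} D(U)={1,2,3,4,5,6} D(W)={2,3,5,6}: V {1,2,3,5,6}->{1,2,3,5}; U {1,2,3,4,5,6}->{1,2,3,4,5}
So after constraint 2: D(U) = {1,2,3,4,5}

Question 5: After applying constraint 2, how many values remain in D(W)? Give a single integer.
Constraint 1 (X < W) on D(X)={1,2,3,4,5,6} D(W)={2,3,5,6}: X {1,2,3,4,5,6}->{1,2,3,4,5}
Constraint 2 (V + U = W) on D(V)={1,2,3,5,6} D(U)={1,2,3,4,5,6} D(W)={2,3,5,6}: V {1,2,3,5,6}->{1,2,3,5}; U {1,2,3,4,5,6}->{1,2,3,4,5}
So after constraint 2: D(W)={2,3,5,6}, size = 4

Answer: 4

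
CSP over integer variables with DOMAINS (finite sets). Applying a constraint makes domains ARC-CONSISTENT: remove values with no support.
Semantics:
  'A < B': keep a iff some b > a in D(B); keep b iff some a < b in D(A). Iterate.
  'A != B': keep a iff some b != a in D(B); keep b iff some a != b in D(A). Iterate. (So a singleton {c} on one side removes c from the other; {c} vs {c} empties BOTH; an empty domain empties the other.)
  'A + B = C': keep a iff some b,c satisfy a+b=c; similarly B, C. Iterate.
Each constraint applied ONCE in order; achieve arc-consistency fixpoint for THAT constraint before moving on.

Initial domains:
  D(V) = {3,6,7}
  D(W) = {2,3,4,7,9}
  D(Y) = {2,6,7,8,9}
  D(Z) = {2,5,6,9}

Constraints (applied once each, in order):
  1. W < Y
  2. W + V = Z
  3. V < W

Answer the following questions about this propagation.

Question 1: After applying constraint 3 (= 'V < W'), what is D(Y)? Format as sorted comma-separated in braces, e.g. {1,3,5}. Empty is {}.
Constraint 1 (W < Y) on D(W)={2,3,4,7,9} D(Y)={2,6,7,8,9}: W {2,3,4,7,9}->{2,3,4,7}; Y {2,6,7,8,9}->{6,7,8,9}
Constraint 2 (W + V = Z) on D(W)={2,3,4,7} D(V)={3,6,7} D(Z)={2,5,6,9}: W {2,3,4,7}->{2,3}; Z {2,5,6,9}->{5,6,9}
Constraint 3 (V < W) on D(V)={3,6,7} D(W)={2,3}: V {3,6,7}->{}; W {2,3}->{}
So after constraint 3: D(Y) = {6,7,8,9}

Answer: {6,7,8,9}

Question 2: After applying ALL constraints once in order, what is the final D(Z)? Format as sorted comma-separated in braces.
Answer: {5,6,9}

Derivation:
Constraint 1 (W < Y) on D(W)={2,3,4,7,9} D(Y)={2,6,7,8,9}: W {2,3,4,7,9}->{2,3,4,7}; Y {2,6,7,8,9}->{6,7,8,9}
Constraint 2 (W + V = Z) on D(W)={2,3,4,7} D(V)={3,6,7} D(Z)={2,5,6,9}: W {2,3,4,7}->{2,3}; Z {2,5,6,9}->{5,6,9}
Constraint 3 (V < W) on D(V)={3,6,7} D(W)={2,3}: V {3,6,7}->{}; W {2,3}->{}
So after all 3 constraints: D(Z) = {5,6,9}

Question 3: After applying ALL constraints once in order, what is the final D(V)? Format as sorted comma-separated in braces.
Constraint 1 (W < Y) on D(W)={2,3,4,7,9} D(Y)={2,6,7,8,9}: W {2,3,4,7,9}->{2,3,4,7}; Y {2,6,7,8,9}->{6,7,8,9}
Constraint 2 (W + V = Z) on D(W)={2,3,4,7} D(V)={3,6,7} D(Z)={2,5,6,9}: W {2,3,4,7}->{2,3}; Z {2,5,6,9}->{5,6,9}
Constraint 3 (V < W) on D(V)={3,6,7} D(W)={2,3}: V {3,6,7}->{}; W {2,3}->{}
So after all 3 constraints: D(V) = {}

Answer: {}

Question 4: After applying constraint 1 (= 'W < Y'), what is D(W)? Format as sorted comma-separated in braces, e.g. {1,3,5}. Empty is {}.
Constraint 1 (W < Y) on D(W)={2,3,4,7,9} D(Y)={2,6,7,8,9}: W {2,3,4,7,9}->{2,3,4,7}; Y {2,6,7,8,9}->{6,7,8,9}
So after constraint 1: D(W) = {2,3,4,7}

Answer: {2,3,4,7}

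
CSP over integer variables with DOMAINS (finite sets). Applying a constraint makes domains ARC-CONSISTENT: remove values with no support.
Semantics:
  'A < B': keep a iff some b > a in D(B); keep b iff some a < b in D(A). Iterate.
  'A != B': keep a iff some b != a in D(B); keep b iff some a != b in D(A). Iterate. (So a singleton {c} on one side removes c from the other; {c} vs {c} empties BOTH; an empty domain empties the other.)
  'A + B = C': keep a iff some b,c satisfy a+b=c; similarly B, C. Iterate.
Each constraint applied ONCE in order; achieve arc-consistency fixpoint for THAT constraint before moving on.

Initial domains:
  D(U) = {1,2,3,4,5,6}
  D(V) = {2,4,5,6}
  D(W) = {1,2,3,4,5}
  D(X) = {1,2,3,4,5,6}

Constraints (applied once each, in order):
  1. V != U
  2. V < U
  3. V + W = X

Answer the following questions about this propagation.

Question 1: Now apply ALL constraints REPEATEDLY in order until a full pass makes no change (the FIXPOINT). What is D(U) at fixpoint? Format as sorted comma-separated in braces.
Answer: {3,4,5,6}

Derivation:
pass 0 (initial): D(U)={1,2,3,4,5,6}
pass 1: U {1,2,3,4,5,6}->{3,4,5,6}; V {2,4,5,6}->{2,4,5}; W {1,2,3,4,5}->{1,2,3,4}; X {1,2,3,4,5,6}->{3,4,5,6}
pass 2: no change
Fixpoint after 2 passes: D(U) = {3,4,5,6}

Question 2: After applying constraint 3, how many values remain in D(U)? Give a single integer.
Answer: 4

Derivation:
Constraint 1 (V != U) on D(V)={2,4,5,6} D(U)={1,2,3,4,5,6}: no change
Constraint 2 (V < U) on D(V)={2,4,5,6} D(U)={1,2,3,4,5,6}: V {2,4,5,6}->{2,4,5}; U {1,2,3,4,5,6}->{3,4,5,6}
Constraint 3 (V + W = X) on D(V)={2,4,5} D(W)={1,2,3,4,5} D(X)={1,2,3,4,5,6}: W {1,2,3,4,5}->{1,2,3,4}; X {1,2,3,4,5,6}->{3,4,5,6}
So after constraint 3: D(U)={3,4,5,6}, size = 4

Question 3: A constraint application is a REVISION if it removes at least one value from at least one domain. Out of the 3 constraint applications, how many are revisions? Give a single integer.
Answer: 2

Derivation:
Constraint 1 (V != U) on D(V)={2,4,5,6} D(U)={1,2,3,4,5,6}: no change => not a revision
Constraint 2 (V < U) on D(V)={2,4,5,6} D(U)={1,2,3,4,5,6}: V {2,4,5,6}->{2,4,5}; U {1,2,3,4,5,6}->{3,4,5,6} => REVISION
Constraint 3 (V + W = X) on D(V)={2,4,5} D(W)={1,2,3,4,5} D(X)={1,2,3,4,5,6}: W {1,2,3,4,5}->{1,2,3,4}; X {1,2,3,4,5,6}->{3,4,5,6} => REVISION
Total revisions = 2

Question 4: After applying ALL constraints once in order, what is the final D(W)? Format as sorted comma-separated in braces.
Constraint 1 (V != U) on D(V)={2,4,5,6} D(U)={1,2,3,4,5,6}: no change
Constraint 2 (V < U) on D(V)={2,4,5,6} D(U)={1,2,3,4,5,6}: V {2,4,5,6}->{2,4,5}; U {1,2,3,4,5,6}->{3,4,5,6}
Constraint 3 (V + W = X) on D(V)={2,4,5} D(W)={1,2,3,4,5} D(X)={1,2,3,4,5,6}: W {1,2,3,4,5}->{1,2,3,4}; X {1,2,3,4,5,6}->{3,4,5,6}
So after all 3 constraints: D(W) = {1,2,3,4}

Answer: {1,2,3,4}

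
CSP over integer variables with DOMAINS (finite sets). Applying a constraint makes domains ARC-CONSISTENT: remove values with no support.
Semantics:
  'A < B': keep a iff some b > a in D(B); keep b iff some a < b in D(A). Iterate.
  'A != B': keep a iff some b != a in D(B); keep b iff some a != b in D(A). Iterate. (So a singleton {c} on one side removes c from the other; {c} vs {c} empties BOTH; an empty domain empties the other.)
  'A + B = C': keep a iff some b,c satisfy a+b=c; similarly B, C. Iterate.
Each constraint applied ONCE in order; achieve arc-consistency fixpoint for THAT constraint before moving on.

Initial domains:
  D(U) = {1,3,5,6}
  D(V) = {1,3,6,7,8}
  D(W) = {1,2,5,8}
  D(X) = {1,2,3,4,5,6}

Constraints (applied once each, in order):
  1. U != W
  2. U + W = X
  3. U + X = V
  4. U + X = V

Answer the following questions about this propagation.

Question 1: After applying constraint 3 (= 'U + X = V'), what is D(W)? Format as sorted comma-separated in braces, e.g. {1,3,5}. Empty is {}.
Constraint 1 (U != W) on D(U)={1,3,5,6} D(W)={1,2,5,8}: no change
Constraint 2 (U + W = X) on D(U)={1,3,5,6} D(W)={1,2,5,8} D(X)={1,2,3,4,5,6}: U {1,3,5,6}->{1,3,5}; W {1,2,5,8}->{1,2,5}; X {1,2,3,4,5,6}->{2,3,4,5,6}
Constraint 3 (U + X = V) on D(U)={1,3,5} D(X)={2,3,4,5,6} D(V)={1,3,6,7,8}: V {1,3,6,7,8}->{3,6,7,8}
So after constraint 3: D(W) = {1,2,5}

Answer: {1,2,5}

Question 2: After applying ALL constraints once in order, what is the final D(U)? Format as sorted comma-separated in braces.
Answer: {1,3,5}

Derivation:
Constraint 1 (U != W) on D(U)={1,3,5,6} D(W)={1,2,5,8}: no change
Constraint 2 (U + W = X) on D(U)={1,3,5,6} D(W)={1,2,5,8} D(X)={1,2,3,4,5,6}: U {1,3,5,6}->{1,3,5}; W {1,2,5,8}->{1,2,5}; X {1,2,3,4,5,6}->{2,3,4,5,6}
Constraint 3 (U + X = V) on D(U)={1,3,5} D(X)={2,3,4,5,6} D(V)={1,3,6,7,8}: V {1,3,6,7,8}->{3,6,7,8}
Constraint 4 (U + X = V) on D(U)={1,3,5} D(X)={2,3,4,5,6} D(V)={3,6,7,8}: no change
So after all 4 constraints: D(U) = {1,3,5}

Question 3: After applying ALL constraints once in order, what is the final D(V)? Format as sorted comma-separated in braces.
Constraint 1 (U != W) on D(U)={1,3,5,6} D(W)={1,2,5,8}: no change
Constraint 2 (U + W = X) on D(U)={1,3,5,6} D(W)={1,2,5,8} D(X)={1,2,3,4,5,6}: U {1,3,5,6}->{1,3,5}; W {1,2,5,8}->{1,2,5}; X {1,2,3,4,5,6}->{2,3,4,5,6}
Constraint 3 (U + X = V) on D(U)={1,3,5} D(X)={2,3,4,5,6} D(V)={1,3,6,7,8}: V {1,3,6,7,8}->{3,6,7,8}
Constraint 4 (U + X = V) on D(U)={1,3,5} D(X)={2,3,4,5,6} D(V)={3,6,7,8}: no change
So after all 4 constraints: D(V) = {3,6,7,8}

Answer: {3,6,7,8}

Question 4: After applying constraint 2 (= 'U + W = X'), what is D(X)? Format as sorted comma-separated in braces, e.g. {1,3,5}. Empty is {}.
Constraint 1 (U != W) on D(U)={1,3,5,6} D(W)={1,2,5,8}: no change
Constraint 2 (U + W = X) on D(U)={1,3,5,6} D(W)={1,2,5,8} D(X)={1,2,3,4,5,6}: U {1,3,5,6}->{1,3,5}; W {1,2,5,8}->{1,2,5}; X {1,2,3,4,5,6}->{2,3,4,5,6}
So after constraint 2: D(X) = {2,3,4,5,6}

Answer: {2,3,4,5,6}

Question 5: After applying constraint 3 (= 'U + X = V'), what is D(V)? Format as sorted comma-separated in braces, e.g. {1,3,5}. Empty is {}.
Answer: {3,6,7,8}

Derivation:
Constraint 1 (U != W) on D(U)={1,3,5,6} D(W)={1,2,5,8}: no change
Constraint 2 (U + W = X) on D(U)={1,3,5,6} D(W)={1,2,5,8} D(X)={1,2,3,4,5,6}: U {1,3,5,6}->{1,3,5}; W {1,2,5,8}->{1,2,5}; X {1,2,3,4,5,6}->{2,3,4,5,6}
Constraint 3 (U + X = V) on D(U)={1,3,5} D(X)={2,3,4,5,6} D(V)={1,3,6,7,8}: V {1,3,6,7,8}->{3,6,7,8}
So after constraint 3: D(V) = {3,6,7,8}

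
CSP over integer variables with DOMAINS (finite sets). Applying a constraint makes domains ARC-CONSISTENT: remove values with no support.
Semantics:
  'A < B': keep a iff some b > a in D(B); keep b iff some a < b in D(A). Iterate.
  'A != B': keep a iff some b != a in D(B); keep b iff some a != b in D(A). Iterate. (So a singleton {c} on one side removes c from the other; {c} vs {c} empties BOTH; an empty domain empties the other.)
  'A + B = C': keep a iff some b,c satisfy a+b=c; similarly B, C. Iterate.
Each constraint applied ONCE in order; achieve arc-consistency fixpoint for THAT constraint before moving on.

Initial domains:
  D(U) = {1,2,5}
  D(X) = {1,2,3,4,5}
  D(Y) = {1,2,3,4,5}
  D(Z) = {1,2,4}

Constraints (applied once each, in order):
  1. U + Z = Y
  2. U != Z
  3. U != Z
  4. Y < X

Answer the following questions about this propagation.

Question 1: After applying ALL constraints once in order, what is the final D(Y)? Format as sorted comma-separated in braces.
Constraint 1 (U + Z = Y) on D(U)={1,2,5} D(Z)={1,2,4} D(Y)={1,2,3,4,5}: U {1,2,5}->{1,2}; Y {1,2,3,4,5}->{2,3,4,5}
Constraint 2 (U != Z) on D(U)={1,2} D(Z)={1,2,4}: no change
Constraint 3 (U != Z) on D(U)={1,2} D(Z)={1,2,4}: no change
Constraint 4 (Y < X) on D(Y)={2,3,4,5} D(X)={1,2,3,4,5}: Y {2,3,4,5}->{2,3,4}; X {1,2,3,4,5}->{3,4,5}
So after all 4 constraints: D(Y) = {2,3,4}

Answer: {2,3,4}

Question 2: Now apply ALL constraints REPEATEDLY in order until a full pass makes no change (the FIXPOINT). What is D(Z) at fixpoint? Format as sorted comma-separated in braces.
pass 0 (initial): D(Z)={1,2,4}
pass 1: U {1,2,5}->{1,2}; X {1,2,3,4,5}->{3,4,5}; Y {1,2,3,4,5}->{2,3,4}
pass 2: Z {1,2,4}->{1,2}
pass 3: no change
Fixpoint after 3 passes: D(Z) = {1,2}

Answer: {1,2}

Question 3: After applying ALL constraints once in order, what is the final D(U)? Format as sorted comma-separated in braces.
Constraint 1 (U + Z = Y) on D(U)={1,2,5} D(Z)={1,2,4} D(Y)={1,2,3,4,5}: U {1,2,5}->{1,2}; Y {1,2,3,4,5}->{2,3,4,5}
Constraint 2 (U != Z) on D(U)={1,2} D(Z)={1,2,4}: no change
Constraint 3 (U != Z) on D(U)={1,2} D(Z)={1,2,4}: no change
Constraint 4 (Y < X) on D(Y)={2,3,4,5} D(X)={1,2,3,4,5}: Y {2,3,4,5}->{2,3,4}; X {1,2,3,4,5}->{3,4,5}
So after all 4 constraints: D(U) = {1,2}

Answer: {1,2}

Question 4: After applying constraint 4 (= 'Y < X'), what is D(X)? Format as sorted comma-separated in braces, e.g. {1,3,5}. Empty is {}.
Constraint 1 (U + Z = Y) on D(U)={1,2,5} D(Z)={1,2,4} D(Y)={1,2,3,4,5}: U {1,2,5}->{1,2}; Y {1,2,3,4,5}->{2,3,4,5}
Constraint 2 (U != Z) on D(U)={1,2} D(Z)={1,2,4}: no change
Constraint 3 (U != Z) on D(U)={1,2} D(Z)={1,2,4}: no change
Constraint 4 (Y < X) on D(Y)={2,3,4,5} D(X)={1,2,3,4,5}: Y {2,3,4,5}->{2,3,4}; X {1,2,3,4,5}->{3,4,5}
So after constraint 4: D(X) = {3,4,5}

Answer: {3,4,5}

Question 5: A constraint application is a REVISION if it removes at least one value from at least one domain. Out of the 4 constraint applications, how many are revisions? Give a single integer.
Answer: 2

Derivation:
Constraint 1 (U + Z = Y) on D(U)={1,2,5} D(Z)={1,2,4} D(Y)={1,2,3,4,5}: U {1,2,5}->{1,2}; Y {1,2,3,4,5}->{2,3,4,5} => REVISION
Constraint 2 (U != Z) on D(U)={1,2} D(Z)={1,2,4}: no change => not a revision
Constraint 3 (U != Z) on D(U)={1,2} D(Z)={1,2,4}: no change => not a revision
Constraint 4 (Y < X) on D(Y)={2,3,4,5} D(X)={1,2,3,4,5}: Y {2,3,4,5}->{2,3,4}; X {1,2,3,4,5}->{3,4,5} => REVISION
Total revisions = 2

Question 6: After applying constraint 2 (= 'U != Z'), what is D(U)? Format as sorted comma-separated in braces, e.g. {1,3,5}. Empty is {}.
Constraint 1 (U + Z = Y) on D(U)={1,2,5} D(Z)={1,2,4} D(Y)={1,2,3,4,5}: U {1,2,5}->{1,2}; Y {1,2,3,4,5}->{2,3,4,5}
Constraint 2 (U != Z) on D(U)={1,2} D(Z)={1,2,4}: no change
So after constraint 2: D(U) = {1,2}

Answer: {1,2}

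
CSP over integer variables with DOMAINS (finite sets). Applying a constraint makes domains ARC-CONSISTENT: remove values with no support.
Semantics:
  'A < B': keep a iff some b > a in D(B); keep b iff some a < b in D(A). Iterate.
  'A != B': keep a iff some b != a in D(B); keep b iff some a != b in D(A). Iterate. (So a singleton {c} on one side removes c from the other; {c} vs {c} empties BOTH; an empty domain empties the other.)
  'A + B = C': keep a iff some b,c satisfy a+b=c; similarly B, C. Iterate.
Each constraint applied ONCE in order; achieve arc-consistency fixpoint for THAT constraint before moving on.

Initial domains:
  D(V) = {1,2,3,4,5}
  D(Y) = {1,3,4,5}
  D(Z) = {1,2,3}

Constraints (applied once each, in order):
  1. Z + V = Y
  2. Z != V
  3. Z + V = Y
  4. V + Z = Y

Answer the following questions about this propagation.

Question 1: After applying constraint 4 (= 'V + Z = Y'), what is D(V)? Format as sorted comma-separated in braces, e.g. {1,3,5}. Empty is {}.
Answer: {1,2,3,4}

Derivation:
Constraint 1 (Z + V = Y) on D(Z)={1,2,3} D(V)={1,2,3,4,5} D(Y)={1,3,4,5}: V {1,2,3,4,5}->{1,2,3,4}; Y {1,3,4,5}->{3,4,5}
Constraint 2 (Z != V) on D(Z)={1,2,3} D(V)={1,2,3,4}: no change
Constraint 3 (Z + V = Y) on D(Z)={1,2,3} D(V)={1,2,3,4} D(Y)={3,4,5}: no change
Constraint 4 (V + Z = Y) on D(V)={1,2,3,4} D(Z)={1,2,3} D(Y)={3,4,5}: no change
So after constraint 4: D(V) = {1,2,3,4}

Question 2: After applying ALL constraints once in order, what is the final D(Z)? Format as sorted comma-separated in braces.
Constraint 1 (Z + V = Y) on D(Z)={1,2,3} D(V)={1,2,3,4,5} D(Y)={1,3,4,5}: V {1,2,3,4,5}->{1,2,3,4}; Y {1,3,4,5}->{3,4,5}
Constraint 2 (Z != V) on D(Z)={1,2,3} D(V)={1,2,3,4}: no change
Constraint 3 (Z + V = Y) on D(Z)={1,2,3} D(V)={1,2,3,4} D(Y)={3,4,5}: no change
Constraint 4 (V + Z = Y) on D(V)={1,2,3,4} D(Z)={1,2,3} D(Y)={3,4,5}: no change
So after all 4 constraints: D(Z) = {1,2,3}

Answer: {1,2,3}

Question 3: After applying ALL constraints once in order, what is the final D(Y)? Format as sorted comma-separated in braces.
Constraint 1 (Z + V = Y) on D(Z)={1,2,3} D(V)={1,2,3,4,5} D(Y)={1,3,4,5}: V {1,2,3,4,5}->{1,2,3,4}; Y {1,3,4,5}->{3,4,5}
Constraint 2 (Z != V) on D(Z)={1,2,3} D(V)={1,2,3,4}: no change
Constraint 3 (Z + V = Y) on D(Z)={1,2,3} D(V)={1,2,3,4} D(Y)={3,4,5}: no change
Constraint 4 (V + Z = Y) on D(V)={1,2,3,4} D(Z)={1,2,3} D(Y)={3,4,5}: no change
So after all 4 constraints: D(Y) = {3,4,5}

Answer: {3,4,5}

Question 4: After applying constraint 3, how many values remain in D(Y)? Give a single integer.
Constraint 1 (Z + V = Y) on D(Z)={1,2,3} D(V)={1,2,3,4,5} D(Y)={1,3,4,5}: V {1,2,3,4,5}->{1,2,3,4}; Y {1,3,4,5}->{3,4,5}
Constraint 2 (Z != V) on D(Z)={1,2,3} D(V)={1,2,3,4}: no change
Constraint 3 (Z + V = Y) on D(Z)={1,2,3} D(V)={1,2,3,4} D(Y)={3,4,5}: no change
So after constraint 3: D(Y)={3,4,5}, size = 3

Answer: 3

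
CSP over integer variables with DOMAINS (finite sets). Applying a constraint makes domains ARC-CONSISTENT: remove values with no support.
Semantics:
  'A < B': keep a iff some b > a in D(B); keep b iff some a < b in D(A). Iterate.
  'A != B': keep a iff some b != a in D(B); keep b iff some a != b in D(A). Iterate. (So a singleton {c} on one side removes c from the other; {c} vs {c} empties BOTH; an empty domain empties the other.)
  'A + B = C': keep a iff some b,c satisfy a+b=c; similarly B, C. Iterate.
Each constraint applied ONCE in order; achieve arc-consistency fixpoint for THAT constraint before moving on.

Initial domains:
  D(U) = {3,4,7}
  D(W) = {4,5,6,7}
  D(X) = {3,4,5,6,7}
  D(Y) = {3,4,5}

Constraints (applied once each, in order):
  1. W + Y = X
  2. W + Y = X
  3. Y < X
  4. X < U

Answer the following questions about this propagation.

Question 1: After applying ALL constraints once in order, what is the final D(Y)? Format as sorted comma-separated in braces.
Answer: {3}

Derivation:
Constraint 1 (W + Y = X) on D(W)={4,5,6,7} D(Y)={3,4,5} D(X)={3,4,5,6,7}: W {4,5,6,7}->{4}; Y {3,4,5}->{3}; X {3,4,5,6,7}->{7}
Constraint 2 (W + Y = X) on D(W)={4} D(Y)={3} D(X)={7}: no change
Constraint 3 (Y < X) on D(Y)={3} D(X)={7}: no change
Constraint 4 (X < U) on D(X)={7} D(U)={3,4,7}: X {7}->{}; U {3,4,7}->{}
So after all 4 constraints: D(Y) = {3}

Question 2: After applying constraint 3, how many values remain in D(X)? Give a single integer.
Constraint 1 (W + Y = X) on D(W)={4,5,6,7} D(Y)={3,4,5} D(X)={3,4,5,6,7}: W {4,5,6,7}->{4}; Y {3,4,5}->{3}; X {3,4,5,6,7}->{7}
Constraint 2 (W + Y = X) on D(W)={4} D(Y)={3} D(X)={7}: no change
Constraint 3 (Y < X) on D(Y)={3} D(X)={7}: no change
So after constraint 3: D(X)={7}, size = 1

Answer: 1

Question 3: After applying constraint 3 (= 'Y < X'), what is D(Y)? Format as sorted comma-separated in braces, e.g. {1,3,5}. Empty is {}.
Answer: {3}

Derivation:
Constraint 1 (W + Y = X) on D(W)={4,5,6,7} D(Y)={3,4,5} D(X)={3,4,5,6,7}: W {4,5,6,7}->{4}; Y {3,4,5}->{3}; X {3,4,5,6,7}->{7}
Constraint 2 (W + Y = X) on D(W)={4} D(Y)={3} D(X)={7}: no change
Constraint 3 (Y < X) on D(Y)={3} D(X)={7}: no change
So after constraint 3: D(Y) = {3}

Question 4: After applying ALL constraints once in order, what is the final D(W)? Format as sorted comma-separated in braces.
Answer: {4}

Derivation:
Constraint 1 (W + Y = X) on D(W)={4,5,6,7} D(Y)={3,4,5} D(X)={3,4,5,6,7}: W {4,5,6,7}->{4}; Y {3,4,5}->{3}; X {3,4,5,6,7}->{7}
Constraint 2 (W + Y = X) on D(W)={4} D(Y)={3} D(X)={7}: no change
Constraint 3 (Y < X) on D(Y)={3} D(X)={7}: no change
Constraint 4 (X < U) on D(X)={7} D(U)={3,4,7}: X {7}->{}; U {3,4,7}->{}
So after all 4 constraints: D(W) = {4}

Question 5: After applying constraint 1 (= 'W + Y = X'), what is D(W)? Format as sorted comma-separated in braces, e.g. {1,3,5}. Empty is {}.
Constraint 1 (W + Y = X) on D(W)={4,5,6,7} D(Y)={3,4,5} D(X)={3,4,5,6,7}: W {4,5,6,7}->{4}; Y {3,4,5}->{3}; X {3,4,5,6,7}->{7}
So after constraint 1: D(W) = {4}

Answer: {4}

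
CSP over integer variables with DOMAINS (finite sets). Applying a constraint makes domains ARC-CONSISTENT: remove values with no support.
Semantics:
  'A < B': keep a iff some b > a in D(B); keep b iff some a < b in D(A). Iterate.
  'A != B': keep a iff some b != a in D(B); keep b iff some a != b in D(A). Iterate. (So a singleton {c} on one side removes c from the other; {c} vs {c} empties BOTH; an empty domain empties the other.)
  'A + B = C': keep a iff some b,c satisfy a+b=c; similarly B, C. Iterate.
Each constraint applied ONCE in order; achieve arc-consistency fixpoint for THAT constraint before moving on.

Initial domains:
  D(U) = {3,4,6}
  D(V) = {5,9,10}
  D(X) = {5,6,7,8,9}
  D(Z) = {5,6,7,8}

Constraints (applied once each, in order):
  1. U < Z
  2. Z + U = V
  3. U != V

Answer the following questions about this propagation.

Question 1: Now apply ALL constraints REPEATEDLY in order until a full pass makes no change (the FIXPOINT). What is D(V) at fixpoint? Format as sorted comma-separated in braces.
Answer: {9,10}

Derivation:
pass 0 (initial): D(V)={5,9,10}
pass 1: U {3,4,6}->{3,4}; V {5,9,10}->{9,10}; Z {5,6,7,8}->{5,6,7}
pass 2: no change
Fixpoint after 2 passes: D(V) = {9,10}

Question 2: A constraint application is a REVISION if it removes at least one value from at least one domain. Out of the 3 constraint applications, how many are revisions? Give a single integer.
Constraint 1 (U < Z) on D(U)={3,4,6} D(Z)={5,6,7,8}: no change => not a revision
Constraint 2 (Z + U = V) on D(Z)={5,6,7,8} D(U)={3,4,6} D(V)={5,9,10}: Z {5,6,7,8}->{5,6,7}; U {3,4,6}->{3,4}; V {5,9,10}->{9,10} => REVISION
Constraint 3 (U != V) on D(U)={3,4} D(V)={9,10}: no change => not a revision
Total revisions = 1

Answer: 1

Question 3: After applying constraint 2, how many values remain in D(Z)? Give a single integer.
Answer: 3

Derivation:
Constraint 1 (U < Z) on D(U)={3,4,6} D(Z)={5,6,7,8}: no change
Constraint 2 (Z + U = V) on D(Z)={5,6,7,8} D(U)={3,4,6} D(V)={5,9,10}: Z {5,6,7,8}->{5,6,7}; U {3,4,6}->{3,4}; V {5,9,10}->{9,10}
So after constraint 2: D(Z)={5,6,7}, size = 3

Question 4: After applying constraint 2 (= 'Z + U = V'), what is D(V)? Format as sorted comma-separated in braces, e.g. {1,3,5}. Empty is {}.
Constraint 1 (U < Z) on D(U)={3,4,6} D(Z)={5,6,7,8}: no change
Constraint 2 (Z + U = V) on D(Z)={5,6,7,8} D(U)={3,4,6} D(V)={5,9,10}: Z {5,6,7,8}->{5,6,7}; U {3,4,6}->{3,4}; V {5,9,10}->{9,10}
So after constraint 2: D(V) = {9,10}

Answer: {9,10}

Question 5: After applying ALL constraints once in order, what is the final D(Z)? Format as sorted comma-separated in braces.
Constraint 1 (U < Z) on D(U)={3,4,6} D(Z)={5,6,7,8}: no change
Constraint 2 (Z + U = V) on D(Z)={5,6,7,8} D(U)={3,4,6} D(V)={5,9,10}: Z {5,6,7,8}->{5,6,7}; U {3,4,6}->{3,4}; V {5,9,10}->{9,10}
Constraint 3 (U != V) on D(U)={3,4} D(V)={9,10}: no change
So after all 3 constraints: D(Z) = {5,6,7}

Answer: {5,6,7}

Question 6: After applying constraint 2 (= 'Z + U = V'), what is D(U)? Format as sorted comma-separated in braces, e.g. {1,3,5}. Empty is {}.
Answer: {3,4}

Derivation:
Constraint 1 (U < Z) on D(U)={3,4,6} D(Z)={5,6,7,8}: no change
Constraint 2 (Z + U = V) on D(Z)={5,6,7,8} D(U)={3,4,6} D(V)={5,9,10}: Z {5,6,7,8}->{5,6,7}; U {3,4,6}->{3,4}; V {5,9,10}->{9,10}
So after constraint 2: D(U) = {3,4}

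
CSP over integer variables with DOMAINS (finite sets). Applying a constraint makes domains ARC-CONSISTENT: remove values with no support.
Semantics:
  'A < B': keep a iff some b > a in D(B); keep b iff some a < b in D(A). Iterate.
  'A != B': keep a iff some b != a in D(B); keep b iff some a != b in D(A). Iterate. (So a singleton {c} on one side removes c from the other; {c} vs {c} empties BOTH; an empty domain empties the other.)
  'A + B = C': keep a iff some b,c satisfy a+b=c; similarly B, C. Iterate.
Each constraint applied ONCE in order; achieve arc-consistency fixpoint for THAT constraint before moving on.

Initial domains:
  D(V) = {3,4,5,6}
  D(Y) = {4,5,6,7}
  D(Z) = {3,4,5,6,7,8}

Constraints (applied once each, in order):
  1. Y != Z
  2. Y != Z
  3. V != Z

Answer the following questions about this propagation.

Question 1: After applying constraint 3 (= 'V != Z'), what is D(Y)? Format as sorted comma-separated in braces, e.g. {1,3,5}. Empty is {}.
Answer: {4,5,6,7}

Derivation:
Constraint 1 (Y != Z) on D(Y)={4,5,6,7} D(Z)={3,4,5,6,7,8}: no change
Constraint 2 (Y != Z) on D(Y)={4,5,6,7} D(Z)={3,4,5,6,7,8}: no change
Constraint 3 (V != Z) on D(V)={3,4,5,6} D(Z)={3,4,5,6,7,8}: no change
So after constraint 3: D(Y) = {4,5,6,7}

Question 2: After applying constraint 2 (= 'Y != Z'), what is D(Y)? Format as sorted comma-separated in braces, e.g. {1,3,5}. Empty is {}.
Constraint 1 (Y != Z) on D(Y)={4,5,6,7} D(Z)={3,4,5,6,7,8}: no change
Constraint 2 (Y != Z) on D(Y)={4,5,6,7} D(Z)={3,4,5,6,7,8}: no change
So after constraint 2: D(Y) = {4,5,6,7}

Answer: {4,5,6,7}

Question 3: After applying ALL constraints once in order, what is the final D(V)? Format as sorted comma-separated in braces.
Constraint 1 (Y != Z) on D(Y)={4,5,6,7} D(Z)={3,4,5,6,7,8}: no change
Constraint 2 (Y != Z) on D(Y)={4,5,6,7} D(Z)={3,4,5,6,7,8}: no change
Constraint 3 (V != Z) on D(V)={3,4,5,6} D(Z)={3,4,5,6,7,8}: no change
So after all 3 constraints: D(V) = {3,4,5,6}

Answer: {3,4,5,6}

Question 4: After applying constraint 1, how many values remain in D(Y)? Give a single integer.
Answer: 4

Derivation:
Constraint 1 (Y != Z) on D(Y)={4,5,6,7} D(Z)={3,4,5,6,7,8}: no change
So after constraint 1: D(Y)={4,5,6,7}, size = 4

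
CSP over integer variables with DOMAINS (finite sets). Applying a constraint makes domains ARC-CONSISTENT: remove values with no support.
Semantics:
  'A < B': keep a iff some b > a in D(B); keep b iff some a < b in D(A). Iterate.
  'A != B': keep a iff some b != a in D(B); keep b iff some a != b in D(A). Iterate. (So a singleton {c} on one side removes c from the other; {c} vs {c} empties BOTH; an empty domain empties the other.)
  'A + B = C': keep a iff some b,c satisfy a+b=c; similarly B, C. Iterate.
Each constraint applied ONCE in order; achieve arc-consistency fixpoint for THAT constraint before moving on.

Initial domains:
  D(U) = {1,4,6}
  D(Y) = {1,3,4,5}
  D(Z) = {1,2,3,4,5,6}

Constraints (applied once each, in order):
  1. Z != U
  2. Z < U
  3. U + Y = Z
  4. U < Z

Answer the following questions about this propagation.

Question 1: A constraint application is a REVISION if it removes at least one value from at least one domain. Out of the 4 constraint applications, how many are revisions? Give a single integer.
Constraint 1 (Z != U) on D(Z)={1,2,3,4,5,6} D(U)={1,4,6}: no change => not a revision
Constraint 2 (Z < U) on D(Z)={1,2,3,4,5,6} D(U)={1,4,6}: Z {1,2,3,4,5,6}->{1,2,3,4,5}; U {1,4,6}->{4,6} => REVISION
Constraint 3 (U + Y = Z) on D(U)={4,6} D(Y)={1,3,4,5} D(Z)={1,2,3,4,5}: U {4,6}->{4}; Y {1,3,4,5}->{1}; Z {1,2,3,4,5}->{5} => REVISION
Constraint 4 (U < Z) on D(U)={4} D(Z)={5}: no change => not a revision
Total revisions = 2

Answer: 2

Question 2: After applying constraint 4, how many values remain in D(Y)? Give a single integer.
Constraint 1 (Z != U) on D(Z)={1,2,3,4,5,6} D(U)={1,4,6}: no change
Constraint 2 (Z < U) on D(Z)={1,2,3,4,5,6} D(U)={1,4,6}: Z {1,2,3,4,5,6}->{1,2,3,4,5}; U {1,4,6}->{4,6}
Constraint 3 (U + Y = Z) on D(U)={4,6} D(Y)={1,3,4,5} D(Z)={1,2,3,4,5}: U {4,6}->{4}; Y {1,3,4,5}->{1}; Z {1,2,3,4,5}->{5}
Constraint 4 (U < Z) on D(U)={4} D(Z)={5}: no change
So after constraint 4: D(Y)={1}, size = 1

Answer: 1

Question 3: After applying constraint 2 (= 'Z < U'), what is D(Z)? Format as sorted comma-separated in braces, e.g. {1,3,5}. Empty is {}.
Answer: {1,2,3,4,5}

Derivation:
Constraint 1 (Z != U) on D(Z)={1,2,3,4,5,6} D(U)={1,4,6}: no change
Constraint 2 (Z < U) on D(Z)={1,2,3,4,5,6} D(U)={1,4,6}: Z {1,2,3,4,5,6}->{1,2,3,4,5}; U {1,4,6}->{4,6}
So after constraint 2: D(Z) = {1,2,3,4,5}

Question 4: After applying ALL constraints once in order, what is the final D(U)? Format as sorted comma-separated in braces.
Answer: {4}

Derivation:
Constraint 1 (Z != U) on D(Z)={1,2,3,4,5,6} D(U)={1,4,6}: no change
Constraint 2 (Z < U) on D(Z)={1,2,3,4,5,6} D(U)={1,4,6}: Z {1,2,3,4,5,6}->{1,2,3,4,5}; U {1,4,6}->{4,6}
Constraint 3 (U + Y = Z) on D(U)={4,6} D(Y)={1,3,4,5} D(Z)={1,2,3,4,5}: U {4,6}->{4}; Y {1,3,4,5}->{1}; Z {1,2,3,4,5}->{5}
Constraint 4 (U < Z) on D(U)={4} D(Z)={5}: no change
So after all 4 constraints: D(U) = {4}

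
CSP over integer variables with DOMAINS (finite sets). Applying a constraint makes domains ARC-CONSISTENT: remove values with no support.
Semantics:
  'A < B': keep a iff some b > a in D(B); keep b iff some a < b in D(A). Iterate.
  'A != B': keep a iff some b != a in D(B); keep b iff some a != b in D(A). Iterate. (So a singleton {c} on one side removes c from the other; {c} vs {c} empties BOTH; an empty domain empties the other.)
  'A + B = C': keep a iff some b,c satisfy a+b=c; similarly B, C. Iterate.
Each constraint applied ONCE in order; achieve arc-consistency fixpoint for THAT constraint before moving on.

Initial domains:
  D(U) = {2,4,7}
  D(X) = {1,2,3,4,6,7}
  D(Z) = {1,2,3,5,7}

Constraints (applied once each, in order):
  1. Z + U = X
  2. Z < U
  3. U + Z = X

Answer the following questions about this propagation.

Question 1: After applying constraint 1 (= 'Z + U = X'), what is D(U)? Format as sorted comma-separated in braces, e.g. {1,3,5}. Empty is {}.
Answer: {2,4}

Derivation:
Constraint 1 (Z + U = X) on D(Z)={1,2,3,5,7} D(U)={2,4,7} D(X)={1,2,3,4,6,7}: Z {1,2,3,5,7}->{1,2,3,5}; U {2,4,7}->{2,4}; X {1,2,3,4,6,7}->{3,4,6,7}
So after constraint 1: D(U) = {2,4}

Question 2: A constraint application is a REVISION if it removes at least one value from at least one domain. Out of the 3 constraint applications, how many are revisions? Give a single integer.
Constraint 1 (Z + U = X) on D(Z)={1,2,3,5,7} D(U)={2,4,7} D(X)={1,2,3,4,6,7}: Z {1,2,3,5,7}->{1,2,3,5}; U {2,4,7}->{2,4}; X {1,2,3,4,6,7}->{3,4,6,7} => REVISION
Constraint 2 (Z < U) on D(Z)={1,2,3,5} D(U)={2,4}: Z {1,2,3,5}->{1,2,3} => REVISION
Constraint 3 (U + Z = X) on D(U)={2,4} D(Z)={1,2,3} D(X)={3,4,6,7}: no change => not a revision
Total revisions = 2

Answer: 2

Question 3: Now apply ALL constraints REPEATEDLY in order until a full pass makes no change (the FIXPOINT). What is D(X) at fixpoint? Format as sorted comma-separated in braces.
Answer: {3,4,6,7}

Derivation:
pass 0 (initial): D(X)={1,2,3,4,6,7}
pass 1: U {2,4,7}->{2,4}; X {1,2,3,4,6,7}->{3,4,6,7}; Z {1,2,3,5,7}->{1,2,3}
pass 2: no change
Fixpoint after 2 passes: D(X) = {3,4,6,7}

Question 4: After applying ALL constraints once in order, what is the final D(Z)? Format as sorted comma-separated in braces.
Answer: {1,2,3}

Derivation:
Constraint 1 (Z + U = X) on D(Z)={1,2,3,5,7} D(U)={2,4,7} D(X)={1,2,3,4,6,7}: Z {1,2,3,5,7}->{1,2,3,5}; U {2,4,7}->{2,4}; X {1,2,3,4,6,7}->{3,4,6,7}
Constraint 2 (Z < U) on D(Z)={1,2,3,5} D(U)={2,4}: Z {1,2,3,5}->{1,2,3}
Constraint 3 (U + Z = X) on D(U)={2,4} D(Z)={1,2,3} D(X)={3,4,6,7}: no change
So after all 3 constraints: D(Z) = {1,2,3}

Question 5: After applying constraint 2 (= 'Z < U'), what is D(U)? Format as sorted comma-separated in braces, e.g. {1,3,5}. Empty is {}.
Constraint 1 (Z + U = X) on D(Z)={1,2,3,5,7} D(U)={2,4,7} D(X)={1,2,3,4,6,7}: Z {1,2,3,5,7}->{1,2,3,5}; U {2,4,7}->{2,4}; X {1,2,3,4,6,7}->{3,4,6,7}
Constraint 2 (Z < U) on D(Z)={1,2,3,5} D(U)={2,4}: Z {1,2,3,5}->{1,2,3}
So after constraint 2: D(U) = {2,4}

Answer: {2,4}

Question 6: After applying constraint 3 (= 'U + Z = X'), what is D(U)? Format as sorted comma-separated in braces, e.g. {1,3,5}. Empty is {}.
Answer: {2,4}

Derivation:
Constraint 1 (Z + U = X) on D(Z)={1,2,3,5,7} D(U)={2,4,7} D(X)={1,2,3,4,6,7}: Z {1,2,3,5,7}->{1,2,3,5}; U {2,4,7}->{2,4}; X {1,2,3,4,6,7}->{3,4,6,7}
Constraint 2 (Z < U) on D(Z)={1,2,3,5} D(U)={2,4}: Z {1,2,3,5}->{1,2,3}
Constraint 3 (U + Z = X) on D(U)={2,4} D(Z)={1,2,3} D(X)={3,4,6,7}: no change
So after constraint 3: D(U) = {2,4}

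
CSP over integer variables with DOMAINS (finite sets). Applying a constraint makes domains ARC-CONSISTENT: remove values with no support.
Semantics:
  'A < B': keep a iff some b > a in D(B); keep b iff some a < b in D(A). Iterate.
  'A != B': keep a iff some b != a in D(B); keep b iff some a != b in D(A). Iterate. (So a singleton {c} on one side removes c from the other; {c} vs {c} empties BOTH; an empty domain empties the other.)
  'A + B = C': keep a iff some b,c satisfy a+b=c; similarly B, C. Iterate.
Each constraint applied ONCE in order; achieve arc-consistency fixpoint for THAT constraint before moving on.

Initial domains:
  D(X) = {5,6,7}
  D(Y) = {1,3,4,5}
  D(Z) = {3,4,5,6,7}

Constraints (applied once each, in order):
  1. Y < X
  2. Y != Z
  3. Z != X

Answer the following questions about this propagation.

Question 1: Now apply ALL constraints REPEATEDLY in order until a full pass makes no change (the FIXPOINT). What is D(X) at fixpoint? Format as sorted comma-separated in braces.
pass 0 (initial): D(X)={5,6,7}
pass 1: no change
Fixpoint after 1 passes: D(X) = {5,6,7}

Answer: {5,6,7}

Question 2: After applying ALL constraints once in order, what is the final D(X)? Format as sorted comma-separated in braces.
Constraint 1 (Y < X) on D(Y)={1,3,4,5} D(X)={5,6,7}: no change
Constraint 2 (Y != Z) on D(Y)={1,3,4,5} D(Z)={3,4,5,6,7}: no change
Constraint 3 (Z != X) on D(Z)={3,4,5,6,7} D(X)={5,6,7}: no change
So after all 3 constraints: D(X) = {5,6,7}

Answer: {5,6,7}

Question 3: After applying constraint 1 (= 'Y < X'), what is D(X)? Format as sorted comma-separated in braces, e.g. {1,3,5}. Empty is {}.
Answer: {5,6,7}

Derivation:
Constraint 1 (Y < X) on D(Y)={1,3,4,5} D(X)={5,6,7}: no change
So after constraint 1: D(X) = {5,6,7}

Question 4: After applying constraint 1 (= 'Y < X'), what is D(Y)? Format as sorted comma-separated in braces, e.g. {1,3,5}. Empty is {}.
Answer: {1,3,4,5}

Derivation:
Constraint 1 (Y < X) on D(Y)={1,3,4,5} D(X)={5,6,7}: no change
So after constraint 1: D(Y) = {1,3,4,5}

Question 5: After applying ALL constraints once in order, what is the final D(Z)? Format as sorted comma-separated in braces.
Answer: {3,4,5,6,7}

Derivation:
Constraint 1 (Y < X) on D(Y)={1,3,4,5} D(X)={5,6,7}: no change
Constraint 2 (Y != Z) on D(Y)={1,3,4,5} D(Z)={3,4,5,6,7}: no change
Constraint 3 (Z != X) on D(Z)={3,4,5,6,7} D(X)={5,6,7}: no change
So after all 3 constraints: D(Z) = {3,4,5,6,7}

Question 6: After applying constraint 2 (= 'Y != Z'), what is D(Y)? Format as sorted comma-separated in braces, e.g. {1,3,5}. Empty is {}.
Answer: {1,3,4,5}

Derivation:
Constraint 1 (Y < X) on D(Y)={1,3,4,5} D(X)={5,6,7}: no change
Constraint 2 (Y != Z) on D(Y)={1,3,4,5} D(Z)={3,4,5,6,7}: no change
So after constraint 2: D(Y) = {1,3,4,5}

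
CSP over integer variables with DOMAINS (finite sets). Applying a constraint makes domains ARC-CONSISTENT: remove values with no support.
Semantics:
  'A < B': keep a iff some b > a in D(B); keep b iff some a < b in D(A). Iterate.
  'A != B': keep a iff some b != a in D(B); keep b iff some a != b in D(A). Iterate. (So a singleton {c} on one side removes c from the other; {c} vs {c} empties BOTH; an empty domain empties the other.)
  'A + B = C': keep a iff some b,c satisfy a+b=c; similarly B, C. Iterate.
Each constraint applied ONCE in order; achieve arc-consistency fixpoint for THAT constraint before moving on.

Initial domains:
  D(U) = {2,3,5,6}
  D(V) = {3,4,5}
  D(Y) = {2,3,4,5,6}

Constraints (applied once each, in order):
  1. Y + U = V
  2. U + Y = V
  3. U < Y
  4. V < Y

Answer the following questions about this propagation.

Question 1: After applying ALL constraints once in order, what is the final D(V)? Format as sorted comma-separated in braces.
Answer: {}

Derivation:
Constraint 1 (Y + U = V) on D(Y)={2,3,4,5,6} D(U)={2,3,5,6} D(V)={3,4,5}: Y {2,3,4,5,6}->{2,3}; U {2,3,5,6}->{2,3}; V {3,4,5}->{4,5}
Constraint 2 (U + Y = V) on D(U)={2,3} D(Y)={2,3} D(V)={4,5}: no change
Constraint 3 (U < Y) on D(U)={2,3} D(Y)={2,3}: U {2,3}->{2}; Y {2,3}->{3}
Constraint 4 (V < Y) on D(V)={4,5} D(Y)={3}: V {4,5}->{}; Y {3}->{}
So after all 4 constraints: D(V) = {}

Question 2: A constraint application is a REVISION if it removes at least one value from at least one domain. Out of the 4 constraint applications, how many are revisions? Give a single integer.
Answer: 3

Derivation:
Constraint 1 (Y + U = V) on D(Y)={2,3,4,5,6} D(U)={2,3,5,6} D(V)={3,4,5}: Y {2,3,4,5,6}->{2,3}; U {2,3,5,6}->{2,3}; V {3,4,5}->{4,5} => REVISION
Constraint 2 (U + Y = V) on D(U)={2,3} D(Y)={2,3} D(V)={4,5}: no change => not a revision
Constraint 3 (U < Y) on D(U)={2,3} D(Y)={2,3}: U {2,3}->{2}; Y {2,3}->{3} => REVISION
Constraint 4 (V < Y) on D(V)={4,5} D(Y)={3}: V {4,5}->{}; Y {3}->{} => REVISION
Total revisions = 3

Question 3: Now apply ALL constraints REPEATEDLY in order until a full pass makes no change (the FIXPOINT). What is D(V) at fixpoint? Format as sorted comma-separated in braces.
Answer: {}

Derivation:
pass 0 (initial): D(V)={3,4,5}
pass 1: U {2,3,5,6}->{2}; V {3,4,5}->{}; Y {2,3,4,5,6}->{}
pass 2: U {2}->{}
pass 3: no change
Fixpoint after 3 passes: D(V) = {}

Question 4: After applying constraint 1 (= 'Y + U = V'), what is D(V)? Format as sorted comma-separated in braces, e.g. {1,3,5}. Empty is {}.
Constraint 1 (Y + U = V) on D(Y)={2,3,4,5,6} D(U)={2,3,5,6} D(V)={3,4,5}: Y {2,3,4,5,6}->{2,3}; U {2,3,5,6}->{2,3}; V {3,4,5}->{4,5}
So after constraint 1: D(V) = {4,5}

Answer: {4,5}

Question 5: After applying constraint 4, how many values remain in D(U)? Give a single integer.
Constraint 1 (Y + U = V) on D(Y)={2,3,4,5,6} D(U)={2,3,5,6} D(V)={3,4,5}: Y {2,3,4,5,6}->{2,3}; U {2,3,5,6}->{2,3}; V {3,4,5}->{4,5}
Constraint 2 (U + Y = V) on D(U)={2,3} D(Y)={2,3} D(V)={4,5}: no change
Constraint 3 (U < Y) on D(U)={2,3} D(Y)={2,3}: U {2,3}->{2}; Y {2,3}->{3}
Constraint 4 (V < Y) on D(V)={4,5} D(Y)={3}: V {4,5}->{}; Y {3}->{}
So after constraint 4: D(U)={2}, size = 1

Answer: 1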